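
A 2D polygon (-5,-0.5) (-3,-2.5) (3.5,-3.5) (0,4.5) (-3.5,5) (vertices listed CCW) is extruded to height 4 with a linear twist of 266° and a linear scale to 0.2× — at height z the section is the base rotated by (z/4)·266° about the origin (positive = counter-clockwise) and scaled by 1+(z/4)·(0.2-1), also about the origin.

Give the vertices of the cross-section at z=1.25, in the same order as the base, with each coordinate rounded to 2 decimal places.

t = z/height = 1.25/4 = 0.3125
s = 1 + (scale-1)·z/height = 1 + (0.2-1)·1.25/4 = 0.750000
θ = twist·z/height = 266°·1.25/4 = 83.1250° = 1.450805 rad
cos θ = 0.119704, sin θ = 0.992810 (intermediates below are computed at full precision and shown rounded to 5 d.p.)
v1: (-5,-0.5) → rotate → (-0.10211,-5.02390) → ×s → (-0.07659,-3.76793) → (-0.08,-3.77)
v2: (-3,-2.5) → rotate → (2.12291,-3.27769) → ×s → (1.59218,-2.45827) → (1.59,-2.46)
v3: (3.5,-3.5) → rotate → (3.89380,3.05587) → ×s → (2.92035,2.29190) → (2.92,2.29)
v4: (0,4.5) → rotate → (-4.46764,0.53867) → ×s → (-3.35073,0.40400) → (-3.35,0.40)
v5: (-3.5,5) → rotate → (-5.38301,-2.87632) → ×s → (-4.03726,-2.15724) → (-4.04,-2.16)

Cross-section at z=1.25: (-0.08,-3.77) (1.59,-2.46) (2.92,2.29) (-3.35,0.40) (-4.04,-2.16)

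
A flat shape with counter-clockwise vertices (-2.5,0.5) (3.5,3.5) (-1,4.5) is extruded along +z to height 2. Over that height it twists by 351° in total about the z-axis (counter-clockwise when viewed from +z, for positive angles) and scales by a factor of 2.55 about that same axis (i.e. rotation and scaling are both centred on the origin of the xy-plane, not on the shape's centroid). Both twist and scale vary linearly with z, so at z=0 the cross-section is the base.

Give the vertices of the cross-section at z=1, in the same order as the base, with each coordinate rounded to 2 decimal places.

t = z/height = 1/2 = 0.5
s = 1 + (scale-1)·z/height = 1 + (2.55-1)·1/2 = 1.775000
θ = twist·z/height = 351°·1/2 = 175.5000° = 3.063053 rad
cos θ = -0.996917, sin θ = 0.078459 (intermediates below are computed at full precision and shown rounded to 5 d.p.)
v1: (-2.5,0.5) → rotate → (2.45306,-0.69461) → ×s → (4.35419,-1.23293) → (4.35,-1.23)
v2: (3.5,3.5) → rotate → (-3.76382,-3.21460) → ×s → (-6.68078,-5.70592) → (-6.68,-5.71)
v3: (-1,4.5) → rotate → (0.64385,-4.56459) → ×s → (1.14284,-8.10214) → (1.14,-8.10)

Cross-section at z=1: (4.35,-1.23) (-6.68,-5.71) (1.14,-8.10)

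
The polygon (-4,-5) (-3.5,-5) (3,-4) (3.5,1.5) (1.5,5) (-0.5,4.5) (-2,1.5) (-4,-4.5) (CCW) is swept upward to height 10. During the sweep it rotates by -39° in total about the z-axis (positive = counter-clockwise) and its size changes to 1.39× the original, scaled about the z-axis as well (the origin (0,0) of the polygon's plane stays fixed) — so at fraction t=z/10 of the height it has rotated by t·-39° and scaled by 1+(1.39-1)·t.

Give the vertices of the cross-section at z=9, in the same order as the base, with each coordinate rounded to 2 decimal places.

Cross-section at z=9: (-8.31,-2.42) (-7.75,-2.81) (0.21,-6.75) (5.03,-1.06) (5.54,4.36) (2.94,5.36) (-1.05,3.21) (-7.92,-1.87)

t = z/height = 9/10 = 0.9
s = 1 + (scale-1)·z/height = 1 + (1.39-1)·9/10 = 1.351000
θ = twist·z/height = -39°·9/10 = -35.1000° = -0.612611 rad
cos θ = 0.818150, sin θ = -0.575005 (intermediates below are computed at full precision and shown rounded to 5 d.p.)
v1: (-4,-5) → rotate → (-6.14763,-1.79073) → ×s → (-8.30544,-2.41927) → (-8.31,-2.42)
v2: (-3.5,-5) → rotate → (-5.73855,-2.07823) → ×s → (-7.75278,-2.80769) → (-7.75,-2.81)
v3: (3,-4) → rotate → (0.15443,-4.99761) → ×s → (0.20863,-6.75178) → (0.21,-6.75)
v4: (3.5,1.5) → rotate → (3.72603,-0.78529) → ×s → (5.03387,-1.06093) → (5.03,-1.06)
v5: (1.5,5) → rotate → (4.10225,3.22824) → ×s → (5.54214,4.36135) → (5.54,4.36)
v6: (-0.5,4.5) → rotate → (2.17845,3.96918) → ×s → (2.94308,5.36236) → (2.94,5.36)
v7: (-2,1.5) → rotate → (-0.77379,2.37724) → ×s → (-1.04539,3.21164) → (-1.05,3.21)
v8: (-4,-4.5) → rotate → (-5.86012,-1.38165) → ×s → (-7.91703,-1.86661) → (-7.92,-1.87)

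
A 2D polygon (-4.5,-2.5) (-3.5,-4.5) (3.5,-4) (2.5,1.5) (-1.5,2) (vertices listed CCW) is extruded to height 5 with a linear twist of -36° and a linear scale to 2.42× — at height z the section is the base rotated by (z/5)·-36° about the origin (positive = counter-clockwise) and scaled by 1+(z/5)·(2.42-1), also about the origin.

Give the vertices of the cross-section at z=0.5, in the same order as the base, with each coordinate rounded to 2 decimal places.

t = z/height = 0.5/5 = 0.1
s = 1 + (scale-1)·z/height = 1 + (2.42-1)·0.5/5 = 1.142000
θ = twist·z/height = -36°·0.5/5 = -3.6000° = -0.062832 rad
cos θ = 0.998027, sin θ = -0.062791 (intermediates below are computed at full precision and shown rounded to 5 d.p.)
v1: (-4.5,-2.5) → rotate → (-4.64810,-2.21251) → ×s → (-5.30813,-2.52669) → (-5.31,-2.53)
v2: (-3.5,-4.5) → rotate → (-3.77565,-4.27135) → ×s → (-4.31179,-4.87789) → (-4.31,-4.88)
v3: (3.5,-4) → rotate → (3.24193,-4.21187) → ×s → (3.70229,-4.80996) → (3.70,-4.81)
v4: (2.5,1.5) → rotate → (2.58925,1.34006) → ×s → (2.95693,1.53035) → (2.96,1.53)
v5: (-1.5,2) → rotate → (-1.37146,2.09024) → ×s → (-1.56621,2.38705) → (-1.57,2.39)

Cross-section at z=0.5: (-5.31,-2.53) (-4.31,-4.88) (3.70,-4.81) (2.96,1.53) (-1.57,2.39)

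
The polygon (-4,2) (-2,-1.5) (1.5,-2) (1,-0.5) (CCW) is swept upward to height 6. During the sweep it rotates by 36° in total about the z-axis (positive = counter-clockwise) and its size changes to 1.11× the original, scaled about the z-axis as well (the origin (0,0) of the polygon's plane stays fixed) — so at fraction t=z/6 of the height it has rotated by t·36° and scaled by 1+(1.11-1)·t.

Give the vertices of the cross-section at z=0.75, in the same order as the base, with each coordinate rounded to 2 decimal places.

Cross-section at z=0.75: (-4.20,1.70) (-1.90,-1.68) (1.68,-1.90) (1.05,-0.43)

t = z/height = 0.75/6 = 0.125
s = 1 + (scale-1)·z/height = 1 + (1.11-1)·0.75/6 = 1.013750
θ = twist·z/height = 36°·0.75/6 = 4.5000° = 0.078540 rad
cos θ = 0.996917, sin θ = 0.078459 (intermediates below are computed at full precision and shown rounded to 5 d.p.)
v1: (-4,2) → rotate → (-4.14459,1.68000) → ×s → (-4.20158,1.70310) → (-4.20,1.70)
v2: (-2,-1.5) → rotate → (-1.87615,-1.65229) → ×s → (-1.90194,-1.67501) → (-1.90,-1.68)
v3: (1.5,-2) → rotate → (1.65229,-1.87615) → ×s → (1.67501,-1.90194) → (1.68,-1.90)
v4: (1,-0.5) → rotate → (1.03615,-0.42000) → ×s → (1.05039,-0.42577) → (1.05,-0.43)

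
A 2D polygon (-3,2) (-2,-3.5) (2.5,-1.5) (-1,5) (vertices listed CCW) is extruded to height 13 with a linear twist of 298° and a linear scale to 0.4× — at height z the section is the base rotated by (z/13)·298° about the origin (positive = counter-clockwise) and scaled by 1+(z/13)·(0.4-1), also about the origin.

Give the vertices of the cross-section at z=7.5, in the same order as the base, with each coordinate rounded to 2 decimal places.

t = z/height = 7.5/13 = 0.576923
s = 1 + (scale-1)·z/height = 1 + (0.4-1)·7.5/13 = 0.653846
θ = twist·z/height = 298°·7.5/13 = 171.9231° = 3.000624 rad
cos θ = -0.990080, sin θ = 0.140502 (intermediates below are computed at full precision and shown rounded to 5 d.p.)
v1: (-3,2) → rotate → (2.68924,-2.40167) → ×s → (1.75835,-1.57032) → (1.76,-1.57)
v2: (-2,-3.5) → rotate → (2.47192,3.18428) → ×s → (1.61625,2.08203) → (1.62,2.08)
v3: (2.5,-1.5) → rotate → (-2.26445,1.83638) → ×s → (-1.48060,1.20071) → (-1.48,1.20)
v4: (-1,5) → rotate → (0.28757,-5.09090) → ×s → (0.18803,-3.32867) → (0.19,-3.33)

Cross-section at z=7.5: (1.76,-1.57) (1.62,2.08) (-1.48,1.20) (0.19,-3.33)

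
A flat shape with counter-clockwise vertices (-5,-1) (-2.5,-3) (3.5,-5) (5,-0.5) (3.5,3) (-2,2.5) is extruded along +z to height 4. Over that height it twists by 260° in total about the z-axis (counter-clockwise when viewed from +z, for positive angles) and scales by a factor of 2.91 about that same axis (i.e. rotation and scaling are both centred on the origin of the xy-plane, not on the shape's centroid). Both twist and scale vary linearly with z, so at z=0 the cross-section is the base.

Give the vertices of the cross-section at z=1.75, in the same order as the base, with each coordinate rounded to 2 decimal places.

Cross-section at z=1.75: (5.38,-7.66) (6.89,-1.98) (5.81,9.58) (-2.86,8.77) (-7.63,3.66) (-2.72,-5.21)

t = z/height = 1.75/4 = 0.4375
s = 1 + (scale-1)·z/height = 1 + (2.91-1)·1.75/4 = 1.835625
θ = twist·z/height = 260°·1.75/4 = 113.7500° = 1.985312 rad
cos θ = -0.402747, sin θ = 0.915311 (intermediates below are computed at full precision and shown rounded to 5 d.p.)
v1: (-5,-1) → rotate → (2.92904,-4.17381) → ×s → (5.37663,-7.66155) → (5.38,-7.66)
v2: (-2.5,-3) → rotate → (3.75280,-1.08004) → ×s → (6.88874,-1.98255) → (6.89,-1.98)
v3: (3.5,-5) → rotate → (3.16694,5.21732) → ×s → (5.81332,9.57705) → (5.81,9.58)
v4: (5,-0.5) → rotate → (-1.55608,4.77793) → ×s → (-2.85638,8.77049) → (-2.86,8.77)
v5: (3.5,3) → rotate → (-4.15555,1.99535) → ×s → (-7.62803,3.66271) → (-7.63,3.66)
v6: (-2,2.5) → rotate → (-1.48279,-2.83749) → ×s → (-2.72184,-5.20857) → (-2.72,-5.21)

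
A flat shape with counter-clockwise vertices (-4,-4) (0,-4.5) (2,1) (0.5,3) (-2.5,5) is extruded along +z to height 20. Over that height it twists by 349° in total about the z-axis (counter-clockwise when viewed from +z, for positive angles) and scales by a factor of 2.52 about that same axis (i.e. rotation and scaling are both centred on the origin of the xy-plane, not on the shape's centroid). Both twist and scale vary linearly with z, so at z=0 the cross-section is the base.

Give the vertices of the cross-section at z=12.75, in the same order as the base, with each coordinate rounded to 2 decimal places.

Cross-section at z=12.75: (0.49,11.13) (-5.98,6.53) (-1.57,-4.11) (3.26,-5.02) (10.28,-3.94)

t = z/height = 12.75/20 = 0.6375
s = 1 + (scale-1)·z/height = 1 + (2.52-1)·12.75/20 = 1.969000
θ = twist·z/height = 349°·12.75/20 = 222.4875° = 3.883139 rad
cos θ = -0.737425, sin θ = -0.675429 (intermediates below are computed at full precision and shown rounded to 5 d.p.)
v1: (-4,-4) → rotate → (0.24798,5.65142) → ×s → (0.48828,11.12764) → (0.49,11.13)
v2: (0,-4.5) → rotate → (-3.03943,3.31841) → ×s → (-5.98464,6.53395) → (-5.98,6.53)
v3: (2,1) → rotate → (-0.79942,-2.08828) → ×s → (-1.57406,-4.11183) → (-1.57,-4.11)
v4: (0.5,3) → rotate → (1.65758,-2.54999) → ×s → (3.26377,-5.02093) → (3.26,-5.02)
v5: (-2.5,5) → rotate → (5.22071,-1.99855) → ×s → (10.27958,-3.93515) → (10.28,-3.94)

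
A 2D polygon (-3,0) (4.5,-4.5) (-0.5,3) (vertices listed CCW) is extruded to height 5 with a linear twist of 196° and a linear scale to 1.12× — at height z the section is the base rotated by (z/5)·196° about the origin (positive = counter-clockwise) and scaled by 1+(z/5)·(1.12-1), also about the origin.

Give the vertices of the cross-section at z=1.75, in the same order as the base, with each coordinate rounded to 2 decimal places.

t = z/height = 1.75/5 = 0.35
s = 1 + (scale-1)·z/height = 1 + (1.12-1)·1.75/5 = 1.042000
θ = twist·z/height = 196°·1.75/5 = 68.6000° = 1.197296 rad
cos θ = 0.364877, sin θ = 0.931056 (intermediates below are computed at full precision and shown rounded to 5 d.p.)
v1: (-3,0) → rotate → (-1.09463,-2.79317) → ×s → (-1.14060,-2.91048) → (-1.14,-2.91)
v2: (4.5,-4.5) → rotate → (5.83170,2.54781) → ×s → (6.07663,2.65481) → (6.08,2.65)
v3: (-0.5,3) → rotate → (-2.97561,0.62910) → ×s → (-3.10058,0.65552) → (-3.10,0.66)

Cross-section at z=1.75: (-1.14,-2.91) (6.08,2.65) (-3.10,0.66)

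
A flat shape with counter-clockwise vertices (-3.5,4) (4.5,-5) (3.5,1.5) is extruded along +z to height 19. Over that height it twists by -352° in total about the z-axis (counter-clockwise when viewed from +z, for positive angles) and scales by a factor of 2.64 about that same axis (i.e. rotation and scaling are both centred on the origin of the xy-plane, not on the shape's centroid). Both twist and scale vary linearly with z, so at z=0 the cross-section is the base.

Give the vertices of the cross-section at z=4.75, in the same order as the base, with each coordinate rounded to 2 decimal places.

t = z/height = 4.75/19 = 0.25
s = 1 + (scale-1)·z/height = 1 + (2.64-1)·4.75/19 = 1.410000
θ = twist·z/height = -352°·4.75/19 = -88.0000° = -1.535890 rad
cos θ = 0.034899, sin θ = -0.999391 (intermediates below are computed at full precision and shown rounded to 5 d.p.)
v1: (-3.5,4) → rotate → (3.87542,3.63747) → ×s → (5.46434,5.12883) → (5.46,5.13)
v2: (4.5,-5) → rotate → (-4.83991,-4.67176) → ×s → (-6.82427,-6.58718) → (-6.82,-6.59)
v3: (3.5,1.5) → rotate → (1.62123,-3.44552) → ×s → (2.28594,-4.85818) → (2.29,-4.86)

Cross-section at z=4.75: (5.46,5.13) (-6.82,-6.59) (2.29,-4.86)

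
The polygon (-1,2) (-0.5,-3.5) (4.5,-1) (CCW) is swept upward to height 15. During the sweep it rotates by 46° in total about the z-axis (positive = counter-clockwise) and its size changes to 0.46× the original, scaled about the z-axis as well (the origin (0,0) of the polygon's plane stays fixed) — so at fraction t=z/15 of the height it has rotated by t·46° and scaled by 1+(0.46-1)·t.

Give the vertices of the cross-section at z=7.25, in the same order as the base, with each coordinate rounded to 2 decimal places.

t = z/height = 7.25/15 = 0.483333
s = 1 + (scale-1)·z/height = 1 + (0.46-1)·7.25/15 = 0.739000
θ = twist·z/height = 46°·7.25/15 = 22.2333° = 0.388045 rad
cos θ = 0.925651, sin θ = 0.378379 (intermediates below are computed at full precision and shown rounded to 5 d.p.)
v1: (-1,2) → rotate → (-1.68241,1.47292) → ×s → (-1.24330,1.08849) → (-1.24,1.09)
v2: (-0.5,-3.5) → rotate → (0.86150,-3.42897) → ×s → (0.63665,-2.53401) → (0.64,-2.53)
v3: (4.5,-1) → rotate → (4.54381,0.77706) → ×s → (3.35787,0.57424) → (3.36,0.57)

Cross-section at z=7.25: (-1.24,1.09) (0.64,-2.53) (3.36,0.57)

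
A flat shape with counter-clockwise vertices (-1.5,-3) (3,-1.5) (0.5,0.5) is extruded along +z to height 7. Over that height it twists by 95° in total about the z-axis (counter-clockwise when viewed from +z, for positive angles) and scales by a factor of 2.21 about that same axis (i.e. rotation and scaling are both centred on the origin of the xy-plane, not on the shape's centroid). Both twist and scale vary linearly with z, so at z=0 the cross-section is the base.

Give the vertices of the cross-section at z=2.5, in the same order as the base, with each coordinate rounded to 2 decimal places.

Cross-section at z=2.5: (0.62,-4.76) (4.76,0.62) (0.19,0.99)

t = z/height = 2.5/7 = 0.357143
s = 1 + (scale-1)·z/height = 1 + (2.21-1)·2.5/7 = 1.432143
θ = twist·z/height = 95°·2.5/7 = 33.9286° = 0.592165 rad
cos θ = 0.829734, sin θ = 0.558159 (intermediates below are computed at full precision and shown rounded to 5 d.p.)
v1: (-1.5,-3) → rotate → (0.42988,-3.32644) → ×s → (0.61564,-4.76394) → (0.62,-4.76)
v2: (3,-1.5) → rotate → (3.32644,0.42988) → ×s → (4.76394,0.61564) → (4.76,0.62)
v3: (0.5,0.5) → rotate → (0.13579,0.69395) → ×s → (0.19447,0.99383) → (0.19,0.99)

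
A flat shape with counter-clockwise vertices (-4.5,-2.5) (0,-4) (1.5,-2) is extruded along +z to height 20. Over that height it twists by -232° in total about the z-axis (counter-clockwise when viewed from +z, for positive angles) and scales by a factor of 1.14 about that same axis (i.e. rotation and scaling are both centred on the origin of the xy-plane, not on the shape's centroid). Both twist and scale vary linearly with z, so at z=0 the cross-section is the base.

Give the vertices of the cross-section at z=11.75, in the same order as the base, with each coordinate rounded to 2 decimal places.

t = z/height = 11.75/20 = 0.5875
s = 1 + (scale-1)·z/height = 1 + (1.14-1)·11.75/20 = 1.082250
θ = twist·z/height = -232°·11.75/20 = -136.3000° = -2.378884 rad
cos θ = -0.722967, sin θ = -0.690882 (intermediates below are computed at full precision and shown rounded to 5 d.p.)
v1: (-4.5,-2.5) → rotate → (1.52615,4.91639) → ×s → (1.65167,5.32076) → (1.65,5.32)
v2: (0,-4) → rotate → (-2.76353,2.89187) → ×s → (-2.99083,3.12972) → (-2.99,3.13)
v3: (1.5,-2) → rotate → (-2.46622,0.40961) → ×s → (-2.66906,0.44330) → (-2.67,0.44)

Cross-section at z=11.75: (1.65,5.32) (-2.99,3.13) (-2.67,0.44)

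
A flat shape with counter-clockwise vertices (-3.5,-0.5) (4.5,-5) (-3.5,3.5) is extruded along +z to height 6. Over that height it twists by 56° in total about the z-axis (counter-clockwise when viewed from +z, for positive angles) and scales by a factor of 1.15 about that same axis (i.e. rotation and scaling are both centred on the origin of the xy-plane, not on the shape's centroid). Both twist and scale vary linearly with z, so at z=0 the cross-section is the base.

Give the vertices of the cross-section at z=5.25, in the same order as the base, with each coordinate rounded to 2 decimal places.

Cross-section at z=5.25: (-2.17,-3.36) (7.61,0.13) (-5.59,-0.39)

t = z/height = 5.25/6 = 0.875
s = 1 + (scale-1)·z/height = 1 + (1.15-1)·5.25/6 = 1.131250
θ = twist·z/height = 56°·5.25/6 = 49.0000° = 0.855211 rad
cos θ = 0.656059, sin θ = 0.754710 (intermediates below are computed at full precision and shown rounded to 5 d.p.)
v1: (-3.5,-0.5) → rotate → (-1.91885,-2.96951) → ×s → (-2.17070,-3.35926) → (-2.17,-3.36)
v2: (4.5,-5) → rotate → (6.72581,0.11590) → ×s → (7.60858,0.13111) → (7.61,0.13)
v3: (-3.5,3.5) → rotate → (-4.93769,-0.34528) → ×s → (-5.58576,-0.39059) → (-5.59,-0.39)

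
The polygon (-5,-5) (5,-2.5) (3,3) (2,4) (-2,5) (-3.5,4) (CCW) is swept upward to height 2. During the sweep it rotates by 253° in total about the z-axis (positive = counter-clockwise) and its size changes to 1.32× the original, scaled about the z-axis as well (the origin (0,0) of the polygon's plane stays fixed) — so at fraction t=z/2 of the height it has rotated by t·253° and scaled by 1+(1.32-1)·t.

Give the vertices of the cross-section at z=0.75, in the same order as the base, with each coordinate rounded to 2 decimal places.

Cross-section at z=0.75: (6.06,-5.10) (2.31,5.82) (-3.63,3.06) (-4.65,1.85) (-5.39,-2.71) (-4.13,-4.29)

t = z/height = 0.75/2 = 0.375
s = 1 + (scale-1)·z/height = 1 + (1.32-1)·0.75/2 = 1.120000
θ = twist·z/height = 253°·0.75/2 = 94.8750° = 1.655881 rad
cos θ = -0.084982, sin θ = 0.996382 (intermediates below are computed at full precision and shown rounded to 5 d.p.)
v1: (-5,-5) → rotate → (5.40682,-4.55700) → ×s → (6.05564,-5.10384) → (6.06,-5.10)
v2: (5,-2.5) → rotate → (2.06605,5.19437) → ×s → (2.31397,5.81769) → (2.31,5.82)
v3: (3,3) → rotate → (-3.24409,2.73420) → ×s → (-3.63339,3.06230) → (-3.63,3.06)
v4: (2,4) → rotate → (-4.15549,1.65284) → ×s → (-4.65415,1.85118) → (-4.65,1.85)
v5: (-2,5) → rotate → (-4.81195,-2.41768) → ×s → (-5.38938,-2.70780) → (-5.39,-2.71)
v6: (-3.5,4) → rotate → (-3.68809,-3.82727) → ×s → (-4.13066,-4.28654) → (-4.13,-4.29)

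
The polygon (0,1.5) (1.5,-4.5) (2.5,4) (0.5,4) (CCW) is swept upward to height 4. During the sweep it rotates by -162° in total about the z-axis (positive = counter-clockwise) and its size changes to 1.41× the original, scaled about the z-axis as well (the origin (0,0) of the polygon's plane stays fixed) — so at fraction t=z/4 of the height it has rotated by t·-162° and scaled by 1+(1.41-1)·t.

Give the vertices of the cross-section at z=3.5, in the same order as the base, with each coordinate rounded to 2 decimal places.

t = z/height = 3.5/4 = 0.875
s = 1 + (scale-1)·z/height = 1 + (1.41-1)·3.5/4 = 1.358750
θ = twist·z/height = -162°·3.5/4 = -141.7500° = -2.474004 rad
cos θ = -0.785317, sin θ = -0.619094 (intermediates below are computed at full precision and shown rounded to 5 d.p.)
v1: (0,1.5) → rotate → (0.92864,-1.17798) → ×s → (1.26179,-1.60057) → (1.26,-1.60)
v2: (1.5,-4.5) → rotate → (-3.96390,2.60529) → ×s → (-5.38595,3.53993) → (-5.39,3.54)
v3: (2.5,4) → rotate → (0.51308,-4.68900) → ×s → (0.69715,-6.37118) → (0.70,-6.37)
v4: (0.5,4) → rotate → (2.08372,-3.45081) → ×s → (2.83125,-4.68879) → (2.83,-4.69)

Cross-section at z=3.5: (1.26,-1.60) (-5.39,3.54) (0.70,-6.37) (2.83,-4.69)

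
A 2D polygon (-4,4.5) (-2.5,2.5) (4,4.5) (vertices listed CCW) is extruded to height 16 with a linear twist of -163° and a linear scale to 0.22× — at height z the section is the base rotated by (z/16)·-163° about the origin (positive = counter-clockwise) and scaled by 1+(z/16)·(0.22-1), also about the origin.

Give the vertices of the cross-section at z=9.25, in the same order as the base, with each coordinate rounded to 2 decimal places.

t = z/height = 9.25/16 = 0.578125
s = 1 + (scale-1)·z/height = 1 + (0.22-1)·9.25/16 = 0.549063
θ = twist·z/height = -163°·9.25/16 = -94.2344° = -1.644700 rad
cos θ = -0.073837, sin θ = -0.997270 (intermediates below are computed at full precision and shown rounded to 5 d.p.)
v1: (-4,4.5) → rotate → (4.78306,3.65682) → ×s → (2.62620,2.00782) → (2.63,2.01)
v2: (-2.5,2.5) → rotate → (2.67777,2.30858) → ×s → (1.47026,1.26756) → (1.47,1.27)
v3: (4,4.5) → rotate → (4.19237,-4.32135) → ×s → (2.30187,-2.37269) → (2.30,-2.37)

Cross-section at z=9.25: (2.63,2.01) (1.47,1.27) (2.30,-2.37)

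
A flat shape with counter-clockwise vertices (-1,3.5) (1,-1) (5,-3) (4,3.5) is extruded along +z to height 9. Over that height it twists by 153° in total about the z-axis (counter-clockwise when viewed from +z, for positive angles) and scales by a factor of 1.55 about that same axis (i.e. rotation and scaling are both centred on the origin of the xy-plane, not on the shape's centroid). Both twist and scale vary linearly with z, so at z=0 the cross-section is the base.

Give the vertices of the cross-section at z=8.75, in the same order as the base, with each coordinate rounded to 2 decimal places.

Cross-section at z=8.75: (-1.47,-5.39) (-0.52,2.11) (-4.17,7.92) (-8.03,-1.41)

t = z/height = 8.75/9 = 0.972222
s = 1 + (scale-1)·z/height = 1 + (1.55-1)·8.75/9 = 1.534722
θ = twist·z/height = 153°·8.75/9 = 148.7500° = 2.596177 rad
cos θ = -0.854912, sin θ = 0.518773 (intermediates below are computed at full precision and shown rounded to 5 d.p.)
v1: (-1,3.5) → rotate → (-0.96079,-3.51096) → ×s → (-1.47455,-5.38836) → (-1.47,-5.39)
v2: (1,-1) → rotate → (-0.33614,1.37369) → ×s → (-0.51588,2.10823) → (-0.52,2.11)
v3: (5,-3) → rotate → (-2.71824,5.15860) → ×s → (-4.17174,7.91702) → (-4.17,7.92)
v4: (4,3.5) → rotate → (-5.23535,-0.91710) → ×s → (-8.03481,-1.40749) → (-8.03,-1.41)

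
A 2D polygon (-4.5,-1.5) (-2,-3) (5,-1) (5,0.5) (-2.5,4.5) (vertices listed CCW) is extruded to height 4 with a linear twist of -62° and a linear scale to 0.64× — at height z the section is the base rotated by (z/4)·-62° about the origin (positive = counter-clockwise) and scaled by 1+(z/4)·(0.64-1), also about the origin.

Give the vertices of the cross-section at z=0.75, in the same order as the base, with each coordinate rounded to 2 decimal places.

Cross-section at z=0.75: (-4.39,-0.52) (-2.39,-2.36) (4.38,-1.85) (4.66,-0.48) (-1.44,4.58)

t = z/height = 0.75/4 = 0.1875
s = 1 + (scale-1)·z/height = 1 + (0.64-1)·0.75/4 = 0.932500
θ = twist·z/height = -62°·0.75/4 = -11.6250° = -0.202895 rad
cos θ = 0.979487, sin θ = -0.201505 (intermediates below are computed at full precision and shown rounded to 5 d.p.)
v1: (-4.5,-1.5) → rotate → (-4.70995,-0.56246) → ×s → (-4.39203,-0.52449) → (-4.39,-0.52)
v2: (-2,-3) → rotate → (-2.56349,-2.53545) → ×s → (-2.39046,-2.36431) → (-2.39,-2.36)
v3: (5,-1) → rotate → (4.69593,-1.98701) → ×s → (4.37896,-1.85289) → (4.38,-1.85)
v4: (5,0.5) → rotate → (4.99819,-0.51778) → ×s → (4.66081,-0.48283) → (4.66,-0.48)
v5: (-2.5,4.5) → rotate → (-1.54194,4.91146) → ×s → (-1.43786,4.57993) → (-1.44,4.58)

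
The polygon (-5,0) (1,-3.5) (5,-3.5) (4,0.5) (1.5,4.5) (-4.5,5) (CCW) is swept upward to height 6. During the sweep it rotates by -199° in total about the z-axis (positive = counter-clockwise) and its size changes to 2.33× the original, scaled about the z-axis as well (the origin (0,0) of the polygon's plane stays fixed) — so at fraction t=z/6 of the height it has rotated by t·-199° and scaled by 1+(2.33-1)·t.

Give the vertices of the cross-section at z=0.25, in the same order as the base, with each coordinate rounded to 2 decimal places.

Cross-section at z=0.25: (-5.22,0.76) (0.51,-3.81) (4.69,-4.42) (4.25,-0.09) (2.25,4.47) (-3.94,5.91)

t = z/height = 0.25/6 = 0.0416667
s = 1 + (scale-1)·z/height = 1 + (2.33-1)·0.25/6 = 1.055417
θ = twist·z/height = -199°·0.25/6 = -8.2917° = -0.144717 rad
cos θ = 0.989547, sin θ = -0.144212 (intermediates below are computed at full precision and shown rounded to 5 d.p.)
v1: (-5,0) → rotate → (-4.94773,0.72106) → ×s → (-5.22192,0.76102) → (-5.22,0.76)
v2: (1,-3.5) → rotate → (0.48480,-3.60763) → ×s → (0.51167,-3.80755) → (0.51,-3.81)
v3: (5,-3.5) → rotate → (4.44299,-4.18448) → ×s → (4.68921,-4.41636) → (4.69,-4.42)
v4: (4,0.5) → rotate → (4.03029,-0.08208) → ×s → (4.25364,-0.08662) → (4.25,-0.09)
v5: (1.5,4.5) → rotate → (2.13328,4.23664) → ×s → (2.25149,4.47142) → (2.25,4.47)
v6: (-4.5,5) → rotate → (-3.73190,5.59669) → ×s → (-3.93871,5.90684) → (-3.94,5.91)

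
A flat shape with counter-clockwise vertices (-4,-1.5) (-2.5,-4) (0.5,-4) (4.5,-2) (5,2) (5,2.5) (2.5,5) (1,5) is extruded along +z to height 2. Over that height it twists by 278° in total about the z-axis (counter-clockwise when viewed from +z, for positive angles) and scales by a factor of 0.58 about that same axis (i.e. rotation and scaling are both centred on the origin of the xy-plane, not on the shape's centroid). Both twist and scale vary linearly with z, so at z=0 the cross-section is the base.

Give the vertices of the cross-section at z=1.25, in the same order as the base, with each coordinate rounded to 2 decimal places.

t = z/height = 1.25/2 = 0.625
s = 1 + (scale-1)·z/height = 1 + (0.58-1)·1.25/2 = 0.737500
θ = twist·z/height = 278°·1.25/2 = 173.7500° = 3.032510 rad
cos θ = -0.994056, sin θ = 0.108867 (intermediates below are computed at full precision and shown rounded to 5 d.p.)
v1: (-4,-1.5) → rotate → (4.13953,1.05562) → ×s → (3.05290,0.77852) → (3.05,0.78)
v2: (-2.5,-4) → rotate → (2.92061,3.70406) → ×s → (2.15395,2.73174) → (2.15,2.73)
v3: (0.5,-4) → rotate → (-0.06156,4.03066) → ×s → (-0.04540,2.97261) → (-0.05,2.97)
v4: (4.5,-2) → rotate → (-4.25552,2.47801) → ×s → (-3.13845,1.82754) → (-3.14,1.83)
v5: (5,2) → rotate → (-5.18802,-1.44378) → ×s → (-3.82616,-1.06479) → (-3.83,-1.06)
v6: (5,2.5) → rotate → (-5.24245,-1.94081) → ×s → (-3.86631,-1.43134) → (-3.87,-1.43)
v7: (2.5,5) → rotate → (-3.02948,-4.69811) → ×s → (-2.23424,-3.46486) → (-2.23,-3.46)
v8: (1,5) → rotate → (-1.53839,-4.86141) → ×s → (-1.13456,-3.58529) → (-1.13,-3.59)

Cross-section at z=1.25: (3.05,0.78) (2.15,2.73) (-0.05,2.97) (-3.14,1.83) (-3.83,-1.06) (-3.87,-1.43) (-2.23,-3.46) (-1.13,-3.59)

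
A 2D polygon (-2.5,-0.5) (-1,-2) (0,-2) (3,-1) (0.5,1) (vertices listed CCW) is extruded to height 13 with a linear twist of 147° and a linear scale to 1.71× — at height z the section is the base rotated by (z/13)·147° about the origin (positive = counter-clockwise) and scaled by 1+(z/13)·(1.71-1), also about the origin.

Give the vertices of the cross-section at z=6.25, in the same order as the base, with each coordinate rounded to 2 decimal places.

t = z/height = 6.25/13 = 0.480769
s = 1 + (scale-1)·z/height = 1 + (1.71-1)·6.25/13 = 1.341346
θ = twist·z/height = 147°·6.25/13 = 70.6731° = 1.233478 rad
cos θ = 0.330958, sin θ = 0.943646 (intermediates below are computed at full precision and shown rounded to 5 d.p.)
v1: (-2.5,-0.5) → rotate → (-0.35557,-2.52459) → ×s → (-0.47694,-3.38635) → (-0.48,-3.39)
v2: (-1,-2) → rotate → (1.55633,-1.60556) → ×s → (2.08758,-2.15361) → (2.09,-2.15)
v3: (0,-2) → rotate → (1.88729,-0.66192) → ×s → (2.53151,-0.88786) → (2.53,-0.89)
v4: (3,-1) → rotate → (1.93652,2.49998) → ×s → (2.59754,3.35334) → (2.60,3.35)
v5: (0.5,1) → rotate → (-0.77817,0.80278) → ×s → (-1.04379,1.07681) → (-1.04,1.08)

Cross-section at z=6.25: (-0.48,-3.39) (2.09,-2.15) (2.53,-0.89) (2.60,3.35) (-1.04,1.08)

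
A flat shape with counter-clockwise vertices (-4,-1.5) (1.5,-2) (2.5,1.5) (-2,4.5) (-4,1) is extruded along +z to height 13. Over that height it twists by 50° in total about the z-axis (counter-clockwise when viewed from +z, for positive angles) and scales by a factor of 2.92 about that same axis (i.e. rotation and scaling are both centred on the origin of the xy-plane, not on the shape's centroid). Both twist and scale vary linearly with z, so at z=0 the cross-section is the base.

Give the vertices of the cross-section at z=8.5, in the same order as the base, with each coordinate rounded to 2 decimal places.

Cross-section at z=8.5: (-5.77,-7.72) (5.28,-1.97) (2.92,5.89) (-9.28,6.11) (-8.81,-2.97)

t = z/height = 8.5/13 = 0.653846
s = 1 + (scale-1)·z/height = 1 + (2.92-1)·8.5/13 = 2.255385
θ = twist·z/height = 50°·8.5/13 = 32.6923° = 0.570588 rad
cos θ = 0.841583, sin θ = 0.540127 (intermediates below are computed at full precision and shown rounded to 5 d.p.)
v1: (-4,-1.5) → rotate → (-2.55614,-3.42288) → ×s → (-5.76508,-7.71992) → (-5.77,-7.72)
v2: (1.5,-2) → rotate → (2.34263,-0.87298) → ×s → (5.28353,-1.96890) → (5.28,-1.97)
v3: (2.5,1.5) → rotate → (1.29377,2.61269) → ×s → (2.91794,5.89263) → (2.92,5.89)
v4: (-2,4.5) → rotate → (-4.11374,2.70687) → ×s → (-9.27807,6.10503) → (-9.28,6.11)
v5: (-4,1) → rotate → (-3.90646,-1.31893) → ×s → (-8.81057,-2.97469) → (-8.81,-2.97)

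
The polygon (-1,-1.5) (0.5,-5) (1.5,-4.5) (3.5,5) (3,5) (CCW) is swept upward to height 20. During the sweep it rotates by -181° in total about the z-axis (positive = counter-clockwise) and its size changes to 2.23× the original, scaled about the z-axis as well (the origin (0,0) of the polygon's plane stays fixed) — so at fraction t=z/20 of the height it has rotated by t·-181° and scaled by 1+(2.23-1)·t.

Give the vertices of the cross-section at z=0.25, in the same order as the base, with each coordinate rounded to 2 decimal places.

t = z/height = 0.25/20 = 0.0125
s = 1 + (scale-1)·z/height = 1 + (2.23-1)·0.25/20 = 1.015375
θ = twist·z/height = -181°·0.25/20 = -2.2625° = -0.039488 rad
cos θ = 0.999220, sin θ = -0.039478 (intermediates below are computed at full precision and shown rounded to 5 d.p.)
v1: (-1,-1.5) → rotate → (-1.05844,-1.45935) → ×s → (-1.07471,-1.48179) → (-1.07,-1.48)
v2: (0.5,-5) → rotate → (0.30222,-5.01584) → ×s → (0.30687,-5.09296) → (0.31,-5.09)
v3: (1.5,-4.5) → rotate → (1.32118,-4.55571) → ×s → (1.34149,-4.62575) → (1.34,-4.63)
v4: (3.5,5) → rotate → (3.69466,4.85793) → ×s → (3.75147,4.93262) → (3.75,4.93)
v5: (3,5) → rotate → (3.19505,4.87767) → ×s → (3.24417,4.95266) → (3.24,4.95)

Cross-section at z=0.25: (-1.07,-1.48) (0.31,-5.09) (1.34,-4.63) (3.75,4.93) (3.24,4.95)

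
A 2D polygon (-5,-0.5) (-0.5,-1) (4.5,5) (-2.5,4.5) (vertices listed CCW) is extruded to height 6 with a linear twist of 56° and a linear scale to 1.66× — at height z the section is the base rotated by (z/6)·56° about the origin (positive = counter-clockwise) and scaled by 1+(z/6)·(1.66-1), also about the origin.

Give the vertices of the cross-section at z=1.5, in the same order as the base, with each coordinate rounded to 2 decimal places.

Cross-section at z=1.5: (-5.51,-1.97) (-0.28,-1.27) (3.68,6.92) (-4.09,4.38)

t = z/height = 1.5/6 = 0.25
s = 1 + (scale-1)·z/height = 1 + (1.66-1)·1.5/6 = 1.165000
θ = twist·z/height = 56°·1.5/6 = 14.0000° = 0.244346 rad
cos θ = 0.970296, sin θ = 0.241922 (intermediates below are computed at full precision and shown rounded to 5 d.p.)
v1: (-5,-0.5) → rotate → (-4.73052,-1.69476) → ×s → (-5.51105,-1.97439) → (-5.51,-1.97)
v2: (-0.5,-1) → rotate → (-0.24323,-1.09126) → ×s → (-0.28336,-1.27131) → (-0.28,-1.27)
v3: (4.5,5) → rotate → (3.15672,5.94013) → ×s → (3.67758,6.92025) → (3.68,6.92)
v4: (-2.5,4.5) → rotate → (-3.51439,3.76153) → ×s → (-4.09426,4.38218) → (-4.09,4.38)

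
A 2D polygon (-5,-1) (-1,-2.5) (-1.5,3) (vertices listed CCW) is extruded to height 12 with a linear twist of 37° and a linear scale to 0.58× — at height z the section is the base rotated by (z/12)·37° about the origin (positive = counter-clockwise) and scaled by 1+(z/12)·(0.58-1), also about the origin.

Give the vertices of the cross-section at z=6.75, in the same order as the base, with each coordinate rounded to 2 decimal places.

t = z/height = 6.75/12 = 0.5625
s = 1 + (scale-1)·z/height = 1 + (0.58-1)·6.75/12 = 0.763750
θ = twist·z/height = 37°·6.75/12 = 20.8125° = 0.363247 rad
cos θ = 0.934748, sin θ = 0.355311 (intermediates below are computed at full precision and shown rounded to 5 d.p.)
v1: (-5,-1) → rotate → (-4.31843,-2.71130) → ×s → (-3.29820,-2.07076) → (-3.30,-2.07)
v2: (-1,-2.5) → rotate → (-0.04647,-2.69218) → ×s → (-0.03549,-2.05615) → (-0.04,-2.06)
v3: (-1.5,3) → rotate → (-2.46805,2.27128) → ×s → (-1.88498,1.73469) → (-1.88,1.73)

Cross-section at z=6.75: (-3.30,-2.07) (-0.04,-2.06) (-1.88,1.73)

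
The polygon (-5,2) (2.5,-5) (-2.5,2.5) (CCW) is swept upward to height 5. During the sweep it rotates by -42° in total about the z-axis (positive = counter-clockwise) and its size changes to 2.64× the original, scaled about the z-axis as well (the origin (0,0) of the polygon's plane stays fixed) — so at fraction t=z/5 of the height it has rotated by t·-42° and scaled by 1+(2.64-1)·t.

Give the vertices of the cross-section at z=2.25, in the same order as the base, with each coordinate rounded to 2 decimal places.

t = z/height = 2.25/5 = 0.45
s = 1 + (scale-1)·z/height = 1 + (2.64-1)·2.25/5 = 1.738000
θ = twist·z/height = -42°·2.25/5 = -18.9000° = -0.329867 rad
cos θ = 0.946085, sin θ = -0.323917 (intermediates below are computed at full precision and shown rounded to 5 d.p.)
v1: (-5,2) → rotate → (-4.08259,3.51176) → ×s → (-7.09554,6.10344) → (-7.10,6.10)
v2: (2.5,-5) → rotate → (0.74563,-5.54022) → ×s → (1.29590,-9.62890) → (1.30,-9.63)
v3: (-2.5,2.5) → rotate → (-1.55542,3.17501) → ×s → (-2.70332,5.51816) → (-2.70,5.52)

Cross-section at z=2.25: (-7.10,6.10) (1.30,-9.63) (-2.70,5.52)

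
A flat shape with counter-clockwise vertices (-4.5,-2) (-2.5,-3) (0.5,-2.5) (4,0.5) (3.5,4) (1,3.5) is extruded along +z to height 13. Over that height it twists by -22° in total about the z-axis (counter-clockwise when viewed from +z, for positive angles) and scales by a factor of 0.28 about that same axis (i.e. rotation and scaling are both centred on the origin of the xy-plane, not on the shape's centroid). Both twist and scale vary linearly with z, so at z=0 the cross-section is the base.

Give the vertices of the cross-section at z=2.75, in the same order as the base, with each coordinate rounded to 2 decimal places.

Cross-section at z=2.75: (-3.94,-1.38) (-2.32,-2.36) (0.25,-2.15) (3.41,0.15) (3.23,3.14) (1.09,2.89)

t = z/height = 2.75/13 = 0.211538
s = 1 + (scale-1)·z/height = 1 + (0.28-1)·2.75/13 = 0.847692
θ = twist·z/height = -22°·2.75/13 = -4.6538° = -0.081225 rad
cos θ = 0.996703, sin θ = -0.081136 (intermediates below are computed at full precision and shown rounded to 5 d.p.)
v1: (-4.5,-2) → rotate → (-4.64744,-1.62830) → ×s → (-3.93959,-1.38029) → (-3.94,-1.38)
v2: (-2.5,-3) → rotate → (-2.73516,-2.78727) → ×s → (-2.31858,-2.36275) → (-2.32,-2.36)
v3: (0.5,-2.5) → rotate → (0.29551,-2.53233) → ×s → (0.25050,-2.14663) → (0.25,-2.15)
v4: (4,0.5) → rotate → (4.02738,0.17381) → ×s → (3.41398,0.14734) → (3.41,0.15)
v5: (3.5,4) → rotate → (3.81300,3.70284) → ×s → (3.23225,3.13887) → (3.23,3.14)
v6: (1,3.5) → rotate → (1.28068,3.40733) → ×s → (1.08562,2.88836) → (1.09,2.89)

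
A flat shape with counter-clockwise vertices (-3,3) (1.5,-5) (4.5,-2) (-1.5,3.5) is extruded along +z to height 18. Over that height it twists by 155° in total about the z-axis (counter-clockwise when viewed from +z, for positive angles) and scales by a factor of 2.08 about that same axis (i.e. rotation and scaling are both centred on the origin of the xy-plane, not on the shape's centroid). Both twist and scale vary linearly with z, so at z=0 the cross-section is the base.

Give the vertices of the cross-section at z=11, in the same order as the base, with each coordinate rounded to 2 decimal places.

t = z/height = 11/18 = 0.611111
s = 1 + (scale-1)·z/height = 1 + (2.08-1)·11/18 = 1.660000
θ = twist·z/height = 155°·11/18 = 94.7222° = 1.653215 rad
cos θ = -0.082325, sin θ = 0.996606 (intermediates below are computed at full precision and shown rounded to 5 d.p.)
v1: (-3,3) → rotate → (-2.74284,-3.23679) → ×s → (-4.55312,-5.37307) → (-4.55,-5.37)
v2: (1.5,-5) → rotate → (4.85954,1.90653) → ×s → (8.06684,3.16485) → (8.07,3.16)
v3: (4.5,-2) → rotate → (1.62275,4.64937) → ×s → (2.69376,7.71796) → (2.69,7.72)
v4: (-1.5,3.5) → rotate → (-3.36463,-1.78305) → ×s → (-5.58529,-2.95986) → (-5.59,-2.96)

Cross-section at z=11: (-4.55,-5.37) (8.07,3.16) (2.69,7.72) (-5.59,-2.96)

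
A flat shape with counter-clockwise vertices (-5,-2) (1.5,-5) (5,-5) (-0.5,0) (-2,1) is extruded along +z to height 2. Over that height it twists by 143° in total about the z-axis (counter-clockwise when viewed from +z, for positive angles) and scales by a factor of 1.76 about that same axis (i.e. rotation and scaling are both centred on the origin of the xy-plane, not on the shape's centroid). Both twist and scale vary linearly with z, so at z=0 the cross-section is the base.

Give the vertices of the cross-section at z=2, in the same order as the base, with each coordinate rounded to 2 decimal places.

Cross-section at z=2: (9.15,-2.48) (3.19,8.62) (-1.73,12.32) (0.70,-0.53) (1.75,-3.52)

t = z/height = 2/2 = 1
s = 1 + (scale-1)·z/height = 1 + (1.76-1)·2/2 = 1.760000
θ = twist·z/height = 143°·2/2 = 143.0000° = 2.495821 rad
cos θ = -0.798636, sin θ = 0.601815 (intermediates below are computed at full precision and shown rounded to 5 d.p.)
v1: (-5,-2) → rotate → (5.19681,-1.41180) → ×s → (9.14638,-2.48478) → (9.15,-2.48)
v2: (1.5,-5) → rotate → (1.81112,4.89590) → ×s → (3.18757,8.61678) → (3.19,8.62)
v3: (5,-5) → rotate → (-0.98410,7.00225) → ×s → (-1.73202,12.32396) → (-1.73,12.32)
v4: (-0.5,0) → rotate → (0.39932,-0.30091) → ×s → (0.70280,-0.52960) → (0.70,-0.53)
v5: (-2,1) → rotate → (0.99546,-2.00227) → ×s → (1.75200,-3.52399) → (1.75,-3.52)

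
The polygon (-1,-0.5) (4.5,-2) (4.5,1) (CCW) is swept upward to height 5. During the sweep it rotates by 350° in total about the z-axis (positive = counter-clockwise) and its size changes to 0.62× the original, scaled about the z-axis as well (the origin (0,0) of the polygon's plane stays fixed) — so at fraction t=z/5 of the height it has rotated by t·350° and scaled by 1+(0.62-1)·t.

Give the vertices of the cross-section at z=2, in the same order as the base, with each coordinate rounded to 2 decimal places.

t = z/height = 2/5 = 0.4
s = 1 + (scale-1)·z/height = 1 + (0.62-1)·2/5 = 0.848000
θ = twist·z/height = 350°·2/5 = 140.0000° = 2.443461 rad
cos θ = -0.766044, sin θ = 0.642788 (intermediates below are computed at full precision and shown rounded to 5 d.p.)
v1: (-1,-0.5) → rotate → (1.08744,-0.25977) → ×s → (0.92215,-0.22028) → (0.92,-0.22)
v2: (4.5,-2) → rotate → (-2.16162,4.42463) → ×s → (-1.83306,3.75209) → (-1.83,3.75)
v3: (4.5,1) → rotate → (-4.08999,2.12650) → ×s → (-3.46831,1.80327) → (-3.47,1.80)

Cross-section at z=2: (0.92,-0.22) (-1.83,3.75) (-3.47,1.80)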